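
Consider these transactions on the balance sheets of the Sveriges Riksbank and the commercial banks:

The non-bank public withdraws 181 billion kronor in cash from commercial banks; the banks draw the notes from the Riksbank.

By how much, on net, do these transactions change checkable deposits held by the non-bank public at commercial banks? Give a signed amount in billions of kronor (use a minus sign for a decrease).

-181 billion

Currency withdrawal 181 billion kronor: non-bank counterparties' bank balances fall → −181B.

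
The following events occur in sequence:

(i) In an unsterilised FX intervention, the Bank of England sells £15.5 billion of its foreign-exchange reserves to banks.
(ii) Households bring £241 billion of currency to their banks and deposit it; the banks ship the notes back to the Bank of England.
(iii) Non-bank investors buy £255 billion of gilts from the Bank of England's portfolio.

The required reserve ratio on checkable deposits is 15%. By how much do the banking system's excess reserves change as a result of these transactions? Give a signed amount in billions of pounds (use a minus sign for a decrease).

FX sale £15.5 billion: reserves −£15.5B, deposits 0.
Currency deposit £241 billion: reserves +£241B, deposits +£241B.
Asset sale (to non-banks) £255 billion: reserves −£255B, deposits −£255B.
Totals: Δreserves = −£29.5B, Δdeposits = −£14B.
Δrequired reserves = 15% × −£14B = −£2.1B.
Δexcess reserves = Δreserves − Δrequired = −£29.5B − (−£2.1B) = -£27.4 billion.

-£27.4 billion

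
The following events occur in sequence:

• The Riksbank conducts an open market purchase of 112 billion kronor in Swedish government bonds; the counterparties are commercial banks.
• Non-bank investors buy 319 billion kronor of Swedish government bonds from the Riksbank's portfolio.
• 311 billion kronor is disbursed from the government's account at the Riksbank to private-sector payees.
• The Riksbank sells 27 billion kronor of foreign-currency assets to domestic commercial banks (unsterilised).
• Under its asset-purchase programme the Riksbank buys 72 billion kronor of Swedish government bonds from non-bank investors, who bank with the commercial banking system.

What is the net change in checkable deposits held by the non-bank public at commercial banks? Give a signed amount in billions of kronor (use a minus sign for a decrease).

+64 billion

Riksbank balance sheet:
  Assets:      Securities −135B, Foreign assets −27B
  Liabilities: Bank reserves +149B, Government deposits −311B
Commercial banking system:
  Assets:      Reserves at CB +149B, Securities −112B, Foreign assets +27B
  Liabilities: Checkable deposits +64B
So the change in checkable deposits held by the non-bank public at commercial banks is +64 billion.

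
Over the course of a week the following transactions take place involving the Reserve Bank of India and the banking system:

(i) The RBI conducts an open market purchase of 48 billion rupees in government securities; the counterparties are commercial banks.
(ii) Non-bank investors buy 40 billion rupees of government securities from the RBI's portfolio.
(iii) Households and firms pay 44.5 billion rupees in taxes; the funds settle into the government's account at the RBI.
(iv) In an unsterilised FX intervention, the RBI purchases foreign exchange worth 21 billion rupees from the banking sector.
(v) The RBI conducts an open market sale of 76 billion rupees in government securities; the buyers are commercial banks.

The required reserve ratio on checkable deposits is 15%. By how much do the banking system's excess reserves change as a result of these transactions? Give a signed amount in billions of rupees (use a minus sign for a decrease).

OMO purchase (from banks) 48 billion rupees: reserves +48B, deposits 0.
Asset sale (to non-banks) 40 billion rupees: reserves −40B, deposits −40B.
Government account inflow 44.5 billion rupees: reserves −44.5B, deposits −44.5B.
FX purchase 21 billion rupees: reserves +21B, deposits 0.
OMO sale (to banks) 76 billion rupees: reserves −76B, deposits 0.
Totals: Δreserves = −91.5B, Δdeposits = −84.5B.
Δrequired reserves = 15% × −84.5B = −12.675B.
Δexcess reserves = Δreserves − Δrequired = −91.5B − (−12.675B) = -78.825 billion.

-78.825 billion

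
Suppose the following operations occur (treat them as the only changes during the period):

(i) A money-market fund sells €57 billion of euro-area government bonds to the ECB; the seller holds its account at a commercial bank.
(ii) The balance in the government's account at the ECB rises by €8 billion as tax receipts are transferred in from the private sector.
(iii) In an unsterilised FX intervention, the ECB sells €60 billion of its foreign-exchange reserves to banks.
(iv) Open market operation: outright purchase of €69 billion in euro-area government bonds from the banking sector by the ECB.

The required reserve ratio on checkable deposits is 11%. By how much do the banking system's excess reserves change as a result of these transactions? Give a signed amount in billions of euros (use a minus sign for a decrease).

Asset purchase (from non-banks) €57 billion: reserves +€57B, deposits +€57B.
Government account inflow €8 billion: reserves −€8B, deposits −€8B.
FX sale €60 billion: reserves −€60B, deposits 0.
OMO purchase (from banks) €69 billion: reserves +€69B, deposits 0.
Totals: Δreserves = +€58B, Δdeposits = +€49B.
Δrequired reserves = 11% × +€49B = +€5.39B.
Δexcess reserves = Δreserves − Δrequired = +€58B − (+€5.39B) = +€52.61 billion.

+€52.61 billion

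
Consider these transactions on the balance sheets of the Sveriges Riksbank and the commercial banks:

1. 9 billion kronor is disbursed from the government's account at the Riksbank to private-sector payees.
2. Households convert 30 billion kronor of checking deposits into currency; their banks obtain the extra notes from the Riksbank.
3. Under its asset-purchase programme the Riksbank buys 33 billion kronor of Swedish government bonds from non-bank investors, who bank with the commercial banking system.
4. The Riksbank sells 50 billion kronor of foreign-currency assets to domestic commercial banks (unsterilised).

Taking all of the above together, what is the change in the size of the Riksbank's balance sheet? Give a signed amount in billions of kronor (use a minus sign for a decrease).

-17 billion

Government spending 9 billion kronor: only the composition of liabilities changes → 0.
Currency withdrawal 30 billion kronor: only the composition of liabilities changes → 0.
Asset purchase (from non-banks) 33 billion kronor: a Riksbank asset is acquired → +33B.
FX sale 50 billion kronor: a Riksbank asset is shed → −50B.
Net: 0 + 0 + 33 − 50 = -17 billion.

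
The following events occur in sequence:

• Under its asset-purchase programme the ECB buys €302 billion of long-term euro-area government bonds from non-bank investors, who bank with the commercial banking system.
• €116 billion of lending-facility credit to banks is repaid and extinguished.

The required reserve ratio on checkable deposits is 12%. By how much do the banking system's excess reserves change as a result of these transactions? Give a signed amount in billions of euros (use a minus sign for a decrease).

Asset purchase (from non-banks) €302 billion: reserves +€302B, deposits +€302B.
Discount-window repayment €116 billion: reserves −€116B, deposits 0.
Totals: Δreserves = +€186B, Δdeposits = +€302B.
Δrequired reserves = 12% × +€302B = +€36.24B.
Δexcess reserves = Δreserves − Δrequired = +€186B − (+€36.24B) = +€149.76 billion.

+€149.76 billion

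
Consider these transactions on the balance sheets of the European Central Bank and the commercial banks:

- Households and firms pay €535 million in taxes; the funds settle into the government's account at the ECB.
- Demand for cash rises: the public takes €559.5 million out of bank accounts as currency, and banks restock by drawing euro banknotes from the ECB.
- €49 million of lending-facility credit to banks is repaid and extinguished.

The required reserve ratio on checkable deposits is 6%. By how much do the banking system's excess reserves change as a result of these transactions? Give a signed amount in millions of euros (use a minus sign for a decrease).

-€1077.83 million

Government account inflow €535 million: reserves −€535M, deposits −€535M.
Currency withdrawal €559.5 million: reserves −€559.5M, deposits −€559.5M.
Discount-window repayment €49 million: reserves −€49M, deposits 0.
Totals: Δreserves = −€1143.5M, Δdeposits = −€1094.5M.
Δrequired reserves = 6% × −€1094.5M = −€65.67M.
Δexcess reserves = Δreserves − Δrequired = −€1143.5M − (−€65.67M) = -€1077.83 million.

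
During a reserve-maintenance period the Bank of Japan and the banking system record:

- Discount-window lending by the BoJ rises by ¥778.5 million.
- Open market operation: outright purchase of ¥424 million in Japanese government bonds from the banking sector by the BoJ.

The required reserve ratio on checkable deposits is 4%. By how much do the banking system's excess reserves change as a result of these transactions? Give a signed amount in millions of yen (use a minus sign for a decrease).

+¥1202.5 million

Discount-window loan ¥778.5 million: reserves +¥778.5M, deposits 0.
OMO purchase (from banks) ¥424 million: reserves +¥424M, deposits 0.
Totals: Δreserves = +¥1202.5M, Δdeposits = 0.
Δrequired reserves = 4% × 0 = 0.
Δexcess reserves = Δreserves − Δrequired = +¥1202.5M − (0) = +¥1202.5 million.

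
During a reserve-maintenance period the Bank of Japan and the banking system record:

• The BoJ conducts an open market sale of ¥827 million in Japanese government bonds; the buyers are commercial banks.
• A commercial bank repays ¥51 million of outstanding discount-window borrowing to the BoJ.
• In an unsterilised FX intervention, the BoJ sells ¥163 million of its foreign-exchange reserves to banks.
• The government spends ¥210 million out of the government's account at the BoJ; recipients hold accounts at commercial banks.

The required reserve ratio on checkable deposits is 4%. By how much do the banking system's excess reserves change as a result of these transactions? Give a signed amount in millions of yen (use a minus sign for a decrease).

OMO sale (to banks) ¥827 million: reserves −¥827M, deposits 0.
Discount-window repayment ¥51 million: reserves −¥51M, deposits 0.
FX sale ¥163 million: reserves −¥163M, deposits 0.
Government spending ¥210 million: reserves +¥210M, deposits +¥210M.
Totals: Δreserves = −¥831M, Δdeposits = +¥210M.
Δrequired reserves = 4% × +¥210M = +¥8.4M.
Δexcess reserves = Δreserves − Δrequired = −¥831M − (+¥8.4M) = -¥839.4 million.

-¥839.4 million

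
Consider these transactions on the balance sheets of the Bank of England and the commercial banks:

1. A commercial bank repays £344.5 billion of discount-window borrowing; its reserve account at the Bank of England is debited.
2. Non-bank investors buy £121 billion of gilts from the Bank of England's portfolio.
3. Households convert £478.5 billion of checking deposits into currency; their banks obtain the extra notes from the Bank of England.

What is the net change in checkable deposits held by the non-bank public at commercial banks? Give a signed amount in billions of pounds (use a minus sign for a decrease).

Bank of England balance sheet:
  Assets:      Securities −£121B, Loans to banks −£344.5B
  Liabilities: Bank reserves −£944B, Currency in circulation +£478.5B
Commercial banking system:
  Assets:      Reserves at CB −£944B
  Liabilities: Checkable deposits −£599.5B, Borrowings from CB −£344.5B
So the change in checkable deposits held by the non-bank public at commercial banks is -£599.5 billion.

-£599.5 billion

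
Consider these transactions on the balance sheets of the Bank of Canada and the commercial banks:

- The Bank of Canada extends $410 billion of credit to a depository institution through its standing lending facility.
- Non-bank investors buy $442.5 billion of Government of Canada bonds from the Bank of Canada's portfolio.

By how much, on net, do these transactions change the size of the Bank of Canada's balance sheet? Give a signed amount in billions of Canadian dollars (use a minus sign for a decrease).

Discount-window loan $410 billion: a Bank of Canada asset is acquired → +$410B.
Asset sale (to non-banks) $442.5 billion: a Bank of Canada asset is shed → −$442.5B.
Net: 410 − 442.5 = -$32.5 billion.

-$32.5 billion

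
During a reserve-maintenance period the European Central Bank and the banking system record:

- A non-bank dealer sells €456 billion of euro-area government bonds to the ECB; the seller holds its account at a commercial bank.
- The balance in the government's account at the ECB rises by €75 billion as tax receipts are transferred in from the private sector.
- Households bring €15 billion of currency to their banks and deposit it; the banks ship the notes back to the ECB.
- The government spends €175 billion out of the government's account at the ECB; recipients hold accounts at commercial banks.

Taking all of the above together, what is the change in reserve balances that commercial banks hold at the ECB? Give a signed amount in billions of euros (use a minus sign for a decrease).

+€571 billion

ECB balance sheet:
  Assets:      Securities +€456B
  Liabilities: Bank reserves +€571B, Currency in circulation −€15B, Government deposits −€100B
Commercial banking system:
  Assets:      Reserves at CB +€571B
  Liabilities: Checkable deposits +€571B
So the change in reserve balances that commercial banks hold at the ECB is +€571 billion.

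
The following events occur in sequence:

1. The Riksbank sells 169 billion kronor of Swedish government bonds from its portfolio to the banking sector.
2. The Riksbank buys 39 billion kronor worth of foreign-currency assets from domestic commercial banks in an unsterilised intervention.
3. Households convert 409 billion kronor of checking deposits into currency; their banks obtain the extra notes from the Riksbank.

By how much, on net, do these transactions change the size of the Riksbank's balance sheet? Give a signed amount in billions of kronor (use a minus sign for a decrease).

-130 billion

OMO sale (to banks) 169 billion kronor: a Riksbank asset is shed → −169B.
FX purchase 39 billion kronor: a Riksbank asset is acquired → +39B.
Currency withdrawal 409 billion kronor: only the composition of liabilities changes → 0.
Net: −169 + 39 + 0 = -130 billion.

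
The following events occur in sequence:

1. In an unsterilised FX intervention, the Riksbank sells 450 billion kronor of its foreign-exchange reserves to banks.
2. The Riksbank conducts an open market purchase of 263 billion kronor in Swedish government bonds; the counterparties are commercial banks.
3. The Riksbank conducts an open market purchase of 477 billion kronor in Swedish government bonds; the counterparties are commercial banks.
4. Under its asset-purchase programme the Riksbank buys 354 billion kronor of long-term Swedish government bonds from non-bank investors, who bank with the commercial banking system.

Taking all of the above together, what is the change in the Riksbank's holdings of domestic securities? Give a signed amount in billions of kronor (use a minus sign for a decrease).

FX sale 450 billion kronor: the Riksbank's securities portfolio is untouched → 0.
OMO purchase (from banks) 263 billion kronor: securities added to the Riksbank's portfolio → +263B.
OMO purchase (from banks) 477 billion kronor: securities added to the Riksbank's portfolio → +477B.
Asset purchase (from non-banks) 354 billion kronor: securities added to the Riksbank's portfolio → +354B.
Net: 0 + 263 + 477 + 354 = +1094 billion.

+1094 billion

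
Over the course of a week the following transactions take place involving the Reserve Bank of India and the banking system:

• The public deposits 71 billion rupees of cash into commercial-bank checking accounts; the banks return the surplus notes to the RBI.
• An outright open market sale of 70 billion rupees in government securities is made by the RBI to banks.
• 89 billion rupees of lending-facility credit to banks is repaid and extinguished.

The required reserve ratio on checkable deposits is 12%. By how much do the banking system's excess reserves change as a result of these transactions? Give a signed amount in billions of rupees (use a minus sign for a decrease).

Currency deposit 71 billion rupees: reserves +71B, deposits +71B.
OMO sale (to banks) 70 billion rupees: reserves −70B, deposits 0.
Discount-window repayment 89 billion rupees: reserves −89B, deposits 0.
Totals: Δreserves = −88B, Δdeposits = +71B.
Δrequired reserves = 12% × +71B = +8.52B.
Δexcess reserves = Δreserves − Δrequired = −88B − (+8.52B) = -96.52 billion.

-96.52 billion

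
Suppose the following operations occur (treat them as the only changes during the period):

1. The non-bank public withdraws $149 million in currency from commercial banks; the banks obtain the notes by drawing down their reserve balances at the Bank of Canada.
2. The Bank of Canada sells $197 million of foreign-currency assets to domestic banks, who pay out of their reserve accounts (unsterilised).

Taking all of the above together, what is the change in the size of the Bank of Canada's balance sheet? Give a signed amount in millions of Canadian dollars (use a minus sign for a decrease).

-$197 million

Bank of Canada balance sheet:
  Assets:      Foreign assets −$197M
  Liabilities: Bank reserves −$346M, Currency in circulation +$149M
Change in total Bank of Canada assets = -$197 million.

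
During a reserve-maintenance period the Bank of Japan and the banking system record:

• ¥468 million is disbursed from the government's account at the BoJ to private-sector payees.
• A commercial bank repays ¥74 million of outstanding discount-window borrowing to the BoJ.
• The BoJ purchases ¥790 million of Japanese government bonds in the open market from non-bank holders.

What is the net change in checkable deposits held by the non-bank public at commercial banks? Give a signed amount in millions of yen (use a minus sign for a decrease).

BoJ balance sheet:
  Assets:      Securities +¥790M, Loans to banks −¥74M
  Liabilities: Bank reserves +¥1184M, Government deposits −¥468M
Commercial banking system:
  Assets:      Reserves at CB +¥1184M
  Liabilities: Checkable deposits +¥1258M, Borrowings from CB −¥74M
So the change in checkable deposits held by the non-bank public at commercial banks is +¥1258 million.

+¥1258 million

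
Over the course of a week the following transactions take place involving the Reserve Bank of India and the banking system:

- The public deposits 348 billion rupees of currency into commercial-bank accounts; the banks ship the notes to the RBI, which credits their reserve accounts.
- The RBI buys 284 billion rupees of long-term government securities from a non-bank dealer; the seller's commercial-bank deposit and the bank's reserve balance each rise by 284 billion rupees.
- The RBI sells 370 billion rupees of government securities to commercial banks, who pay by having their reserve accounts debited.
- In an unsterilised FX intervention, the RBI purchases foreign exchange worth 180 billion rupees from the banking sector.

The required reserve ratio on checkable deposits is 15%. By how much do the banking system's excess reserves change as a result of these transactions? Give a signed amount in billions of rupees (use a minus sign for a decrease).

Currency deposit 348 billion rupees: reserves +348B, deposits +348B.
Asset purchase (from non-banks) 284 billion rupees: reserves +284B, deposits +284B.
OMO sale (to banks) 370 billion rupees: reserves −370B, deposits 0.
FX purchase 180 billion rupees: reserves +180B, deposits 0.
Totals: Δreserves = +442B, Δdeposits = +632B.
Δrequired reserves = 15% × +632B = +94.8B.
Δexcess reserves = Δreserves − Δrequired = +442B − (+94.8B) = +347.2 billion.

+347.2 billion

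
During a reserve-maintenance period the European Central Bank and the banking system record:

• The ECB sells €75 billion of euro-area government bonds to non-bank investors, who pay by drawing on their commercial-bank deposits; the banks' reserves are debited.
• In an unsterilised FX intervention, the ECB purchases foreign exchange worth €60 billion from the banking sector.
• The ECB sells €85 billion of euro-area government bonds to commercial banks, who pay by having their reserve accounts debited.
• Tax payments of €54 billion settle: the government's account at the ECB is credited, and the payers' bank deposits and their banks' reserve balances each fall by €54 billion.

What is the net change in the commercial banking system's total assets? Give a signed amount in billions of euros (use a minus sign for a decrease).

-€129 billion

Asset sale (to non-banks) €75 billion: bank balance sheets shrink → −€75B.
FX purchase €60 billion: just an asset swap on bank balance sheets → 0.
OMO sale (to banks) €85 billion: just an asset swap on bank balance sheets → 0.
Government account inflow €54 billion: bank balance sheets shrink → −€54B.
Net: −75 + 0 + 0 − 54 = -€129 billion.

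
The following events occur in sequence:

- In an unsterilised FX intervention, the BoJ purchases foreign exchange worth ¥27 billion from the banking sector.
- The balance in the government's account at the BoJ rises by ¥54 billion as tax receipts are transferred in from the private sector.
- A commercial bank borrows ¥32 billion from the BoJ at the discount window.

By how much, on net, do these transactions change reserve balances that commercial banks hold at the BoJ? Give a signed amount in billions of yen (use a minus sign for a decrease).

FX purchase ¥27 billion: the BoJ pays by crediting reserve accounts → +¥27B.
Government account inflow ¥54 billion: funds move from bank reserves into the government account → −¥54B.
Discount-window loan ¥32 billion: the loan is credited to the bank's reserve account → +¥32B.
Net: 27 − 54 + 32 = +¥5 billion.

+¥5 billion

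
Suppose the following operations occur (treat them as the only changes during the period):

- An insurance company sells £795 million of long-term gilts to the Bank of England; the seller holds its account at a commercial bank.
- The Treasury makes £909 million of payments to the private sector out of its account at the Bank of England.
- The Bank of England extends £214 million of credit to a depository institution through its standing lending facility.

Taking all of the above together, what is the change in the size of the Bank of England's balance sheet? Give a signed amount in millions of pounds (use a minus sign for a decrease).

+£1009 million

Asset purchase (from non-banks) £795 million: a Bank of England asset is acquired → +£795M.
Government spending £909 million: only the composition of liabilities changes → 0.
Discount-window loan £214 million: a Bank of England asset is acquired → +£214M.
Net: 795 + 0 + 214 = +£1009 million.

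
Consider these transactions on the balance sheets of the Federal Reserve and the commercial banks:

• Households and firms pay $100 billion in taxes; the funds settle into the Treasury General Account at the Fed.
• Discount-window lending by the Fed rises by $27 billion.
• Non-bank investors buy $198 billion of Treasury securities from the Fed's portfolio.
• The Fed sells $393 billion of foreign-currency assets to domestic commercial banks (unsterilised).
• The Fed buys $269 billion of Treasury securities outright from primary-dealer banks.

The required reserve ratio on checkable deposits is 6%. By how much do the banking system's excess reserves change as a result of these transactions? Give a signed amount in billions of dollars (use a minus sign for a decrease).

Government account inflow $100 billion: reserves −$100B, deposits −$100B.
Discount-window loan $27 billion: reserves +$27B, deposits 0.
Asset sale (to non-banks) $198 billion: reserves −$198B, deposits −$198B.
FX sale $393 billion: reserves −$393B, deposits 0.
OMO purchase (from banks) $269 billion: reserves +$269B, deposits 0.
Totals: Δreserves = −$395B, Δdeposits = −$298B.
Δrequired reserves = 6% × −$298B = −$17.88B.
Δexcess reserves = Δreserves − Δrequired = −$395B − (−$17.88B) = -$377.12 billion.

-$377.12 billion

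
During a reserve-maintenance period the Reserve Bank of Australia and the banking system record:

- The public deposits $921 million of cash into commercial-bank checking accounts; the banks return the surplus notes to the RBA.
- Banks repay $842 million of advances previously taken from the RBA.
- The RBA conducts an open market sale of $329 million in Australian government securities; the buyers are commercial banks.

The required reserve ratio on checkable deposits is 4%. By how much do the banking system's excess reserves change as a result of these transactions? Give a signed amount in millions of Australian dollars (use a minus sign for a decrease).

Currency deposit $921 million: reserves +$921M, deposits +$921M.
Discount-window repayment $842 million: reserves −$842M, deposits 0.
OMO sale (to banks) $329 million: reserves −$329M, deposits 0.
Totals: Δreserves = −$250M, Δdeposits = +$921M.
Δrequired reserves = 4% × +$921M = +$36.84M.
Δexcess reserves = Δreserves − Δrequired = −$250M − (+$36.84M) = -$286.84 million.

-$286.84 million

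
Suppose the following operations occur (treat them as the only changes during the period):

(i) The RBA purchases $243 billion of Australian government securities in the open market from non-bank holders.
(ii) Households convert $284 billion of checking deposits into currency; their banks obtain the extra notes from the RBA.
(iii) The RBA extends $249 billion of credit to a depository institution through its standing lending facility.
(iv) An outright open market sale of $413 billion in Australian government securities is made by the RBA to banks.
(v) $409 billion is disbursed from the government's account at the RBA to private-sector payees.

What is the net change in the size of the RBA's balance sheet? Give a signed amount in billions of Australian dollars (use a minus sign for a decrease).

Asset purchase (from non-banks) $243 billion: an RBA asset is acquired → +$243B.
Currency withdrawal $284 billion: only the composition of liabilities changes → 0.
Discount-window loan $249 billion: an RBA asset is acquired → +$249B.
OMO sale (to banks) $413 billion: an RBA asset is shed → −$413B.
Government spending $409 billion: only the composition of liabilities changes → 0.
Net: 243 + 0 + 249 − 413 + 0 = +$79 billion.

+$79 billion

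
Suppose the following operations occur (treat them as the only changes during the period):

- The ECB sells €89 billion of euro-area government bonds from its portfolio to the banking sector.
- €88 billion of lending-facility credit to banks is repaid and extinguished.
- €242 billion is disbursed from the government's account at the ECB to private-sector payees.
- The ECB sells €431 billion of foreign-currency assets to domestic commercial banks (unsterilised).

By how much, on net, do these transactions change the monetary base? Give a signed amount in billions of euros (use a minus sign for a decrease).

ECB balance sheet:
  Assets:      Securities −€89B, Loans to banks −€88B, Foreign assets −€431B
  Liabilities: Bank reserves −€366B, Government deposits −€242B
Commercial banking system:
  Assets:      Reserves at CB −€366B, Securities +€89B, Foreign assets +€431B
  Liabilities: Checkable deposits +€242B, Borrowings from CB −€88B
Monetary base = currency + reserves: 0 + (−€366B) = -€366 billion.

-€366 billion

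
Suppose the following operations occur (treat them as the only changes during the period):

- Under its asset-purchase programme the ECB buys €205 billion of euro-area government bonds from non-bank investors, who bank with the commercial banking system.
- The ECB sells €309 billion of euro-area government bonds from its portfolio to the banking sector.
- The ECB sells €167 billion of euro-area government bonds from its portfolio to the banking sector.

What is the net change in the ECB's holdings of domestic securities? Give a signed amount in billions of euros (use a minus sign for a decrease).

-€271 billion

ECB balance sheet:
  Assets:      Securities −€271B
  Liabilities: Bank reserves −€271B
So the change in the ECB's holdings of domestic securities is -€271 billion.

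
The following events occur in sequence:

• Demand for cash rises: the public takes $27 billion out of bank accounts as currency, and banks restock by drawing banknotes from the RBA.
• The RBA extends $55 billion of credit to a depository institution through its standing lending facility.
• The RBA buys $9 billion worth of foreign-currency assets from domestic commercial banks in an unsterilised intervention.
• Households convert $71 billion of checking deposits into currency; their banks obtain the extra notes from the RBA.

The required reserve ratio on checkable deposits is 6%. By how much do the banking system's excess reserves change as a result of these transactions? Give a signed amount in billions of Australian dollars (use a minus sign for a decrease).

-$28.12 billion

Currency withdrawal $27 billion: reserves −$27B, deposits −$27B.
Discount-window loan $55 billion: reserves +$55B, deposits 0.
FX purchase $9 billion: reserves +$9B, deposits 0.
Currency withdrawal $71 billion: reserves −$71B, deposits −$71B.
Totals: Δreserves = −$34B, Δdeposits = −$98B.
Δrequired reserves = 6% × −$98B = −$5.88B.
Δexcess reserves = Δreserves − Δrequired = −$34B − (−$5.88B) = -$28.12 billion.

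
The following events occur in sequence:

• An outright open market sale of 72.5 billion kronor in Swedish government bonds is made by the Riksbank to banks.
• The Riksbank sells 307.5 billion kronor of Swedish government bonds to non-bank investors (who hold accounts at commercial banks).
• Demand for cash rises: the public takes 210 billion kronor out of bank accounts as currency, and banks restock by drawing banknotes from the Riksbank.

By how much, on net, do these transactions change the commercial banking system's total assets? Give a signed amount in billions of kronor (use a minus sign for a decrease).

OMO sale (to banks) 72.5 billion kronor: just an asset swap on bank balance sheets → 0.
Asset sale (to non-banks) 307.5 billion kronor: bank balance sheets shrink → −307.5B.
Currency withdrawal 210 billion kronor: bank balance sheets shrink → −210B.
Net: 0 − 307.5 − 210 = -517.5 billion.

-517.5 billion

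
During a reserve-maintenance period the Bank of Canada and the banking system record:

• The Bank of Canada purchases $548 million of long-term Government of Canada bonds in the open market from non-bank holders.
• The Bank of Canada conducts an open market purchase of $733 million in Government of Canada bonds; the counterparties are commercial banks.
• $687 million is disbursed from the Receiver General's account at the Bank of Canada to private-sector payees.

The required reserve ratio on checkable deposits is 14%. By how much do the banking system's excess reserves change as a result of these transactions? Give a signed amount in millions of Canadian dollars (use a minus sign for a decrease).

+$1795.1 million

Asset purchase (from non-banks) $548 million: reserves +$548M, deposits +$548M.
OMO purchase (from banks) $733 million: reserves +$733M, deposits 0.
Government spending $687 million: reserves +$687M, deposits +$687M.
Totals: Δreserves = +$1968M, Δdeposits = +$1235M.
Δrequired reserves = 14% × +$1235M = +$172.9M.
Δexcess reserves = Δreserves − Δrequired = +$1968M − (+$172.9M) = +$1795.1 million.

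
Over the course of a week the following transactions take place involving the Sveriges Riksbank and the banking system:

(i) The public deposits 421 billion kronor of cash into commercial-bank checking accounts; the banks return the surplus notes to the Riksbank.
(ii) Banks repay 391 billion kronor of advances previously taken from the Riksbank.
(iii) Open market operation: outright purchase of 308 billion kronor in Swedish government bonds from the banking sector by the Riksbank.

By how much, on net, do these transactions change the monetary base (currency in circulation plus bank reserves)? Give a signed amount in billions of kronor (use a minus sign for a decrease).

-83 billion

Riksbank balance sheet:
  Assets:      Securities +308B, Loans to banks −391B
  Liabilities: Bank reserves +338B, Currency in circulation −421B
Monetary base = currency + reserves: −421B + (+338B) = -83 billion.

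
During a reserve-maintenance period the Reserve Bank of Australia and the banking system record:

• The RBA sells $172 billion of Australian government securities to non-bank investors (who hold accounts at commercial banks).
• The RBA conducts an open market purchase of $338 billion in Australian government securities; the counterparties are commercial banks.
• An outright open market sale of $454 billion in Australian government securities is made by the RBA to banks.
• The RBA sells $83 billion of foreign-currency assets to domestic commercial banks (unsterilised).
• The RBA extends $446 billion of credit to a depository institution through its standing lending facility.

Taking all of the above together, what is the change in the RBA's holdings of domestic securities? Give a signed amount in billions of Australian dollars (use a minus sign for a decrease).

Asset sale (to non-banks) $172 billion: securities removed from the RBA's portfolio → −$172B.
OMO purchase (from banks) $338 billion: securities added to the RBA's portfolio → +$338B.
OMO sale (to banks) $454 billion: securities removed from the RBA's portfolio → −$454B.
FX sale $83 billion: the RBA's securities portfolio is untouched → 0.
Discount-window loan $446 billion: the RBA's securities portfolio is untouched → 0.
Net: −172 + 338 − 454 + 0 + 0 = -$288 billion.

-$288 billion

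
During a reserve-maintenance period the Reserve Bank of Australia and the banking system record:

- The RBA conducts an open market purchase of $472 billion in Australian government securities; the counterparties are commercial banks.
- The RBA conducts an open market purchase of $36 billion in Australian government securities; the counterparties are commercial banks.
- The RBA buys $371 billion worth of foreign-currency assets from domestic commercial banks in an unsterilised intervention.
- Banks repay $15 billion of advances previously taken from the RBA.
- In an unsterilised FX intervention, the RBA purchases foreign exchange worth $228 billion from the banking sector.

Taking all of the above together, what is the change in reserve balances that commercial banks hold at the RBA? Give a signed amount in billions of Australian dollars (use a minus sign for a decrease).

OMO purchase (from banks) $472 billion: the RBA pays by crediting reserve accounts → +$472B.
OMO purchase (from banks) $36 billion: the RBA pays by crediting reserve accounts → +$36B.
FX purchase $371 billion: the RBA pays by crediting reserve accounts → +$371B.
Discount-window repayment $15 billion: repayment is debited from reserves → −$15B.
FX purchase $228 billion: the RBA pays by crediting reserve accounts → +$228B.
Net: 472 + 36 + 371 − 15 + 228 = +$1092 billion.

+$1092 billion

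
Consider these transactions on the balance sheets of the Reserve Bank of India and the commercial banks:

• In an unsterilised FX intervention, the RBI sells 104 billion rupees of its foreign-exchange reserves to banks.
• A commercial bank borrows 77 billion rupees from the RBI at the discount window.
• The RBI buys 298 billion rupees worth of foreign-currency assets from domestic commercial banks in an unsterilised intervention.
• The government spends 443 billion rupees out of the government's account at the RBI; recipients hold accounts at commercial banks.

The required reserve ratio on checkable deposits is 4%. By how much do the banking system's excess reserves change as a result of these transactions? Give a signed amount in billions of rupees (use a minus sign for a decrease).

FX sale 104 billion rupees: reserves −104B, deposits 0.
Discount-window loan 77 billion rupees: reserves +77B, deposits 0.
FX purchase 298 billion rupees: reserves +298B, deposits 0.
Government spending 443 billion rupees: reserves +443B, deposits +443B.
Totals: Δreserves = +714B, Δdeposits = +443B.
Δrequired reserves = 4% × +443B = +17.72B.
Δexcess reserves = Δreserves − Δrequired = +714B − (+17.72B) = +696.28 billion.

+696.28 billion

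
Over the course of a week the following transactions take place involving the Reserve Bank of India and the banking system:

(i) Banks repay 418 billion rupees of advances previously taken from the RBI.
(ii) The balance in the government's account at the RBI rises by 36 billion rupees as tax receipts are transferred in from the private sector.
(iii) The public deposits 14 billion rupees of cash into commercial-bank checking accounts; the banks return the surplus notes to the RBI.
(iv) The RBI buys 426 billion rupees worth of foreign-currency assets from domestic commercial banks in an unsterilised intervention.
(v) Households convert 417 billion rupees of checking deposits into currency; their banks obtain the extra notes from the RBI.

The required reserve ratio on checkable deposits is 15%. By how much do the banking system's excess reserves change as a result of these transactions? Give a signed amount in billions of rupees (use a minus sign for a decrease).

-365.15 billion

Discount-window repayment 418 billion rupees: reserves −418B, deposits 0.
Government account inflow 36 billion rupees: reserves −36B, deposits −36B.
Currency deposit 14 billion rupees: reserves +14B, deposits +14B.
FX purchase 426 billion rupees: reserves +426B, deposits 0.
Currency withdrawal 417 billion rupees: reserves −417B, deposits −417B.
Totals: Δreserves = −431B, Δdeposits = −439B.
Δrequired reserves = 15% × −439B = −65.85B.
Δexcess reserves = Δreserves − Δrequired = −431B − (−65.85B) = -365.15 billion.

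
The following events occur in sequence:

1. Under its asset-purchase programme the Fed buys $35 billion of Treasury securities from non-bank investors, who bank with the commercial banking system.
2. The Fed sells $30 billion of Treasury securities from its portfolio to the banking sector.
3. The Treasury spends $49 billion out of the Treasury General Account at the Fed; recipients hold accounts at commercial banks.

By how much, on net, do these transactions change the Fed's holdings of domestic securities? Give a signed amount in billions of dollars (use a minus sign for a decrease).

+$5 billion

Fed balance sheet:
  Assets:      Securities +$5B
  Liabilities: Bank reserves +$54B, Government deposits −$49B
So the change in the Fed's holdings of domestic securities is +$5 billion.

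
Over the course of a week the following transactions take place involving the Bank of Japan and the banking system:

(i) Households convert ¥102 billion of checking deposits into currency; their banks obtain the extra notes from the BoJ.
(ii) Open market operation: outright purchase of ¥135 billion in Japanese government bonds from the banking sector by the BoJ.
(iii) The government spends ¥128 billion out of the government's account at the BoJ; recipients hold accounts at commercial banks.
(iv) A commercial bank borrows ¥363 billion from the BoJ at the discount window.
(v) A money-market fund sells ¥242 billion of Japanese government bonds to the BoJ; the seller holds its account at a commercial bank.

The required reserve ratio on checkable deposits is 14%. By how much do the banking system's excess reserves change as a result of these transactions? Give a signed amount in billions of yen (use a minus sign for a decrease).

Currency withdrawal ¥102 billion: reserves −¥102B, deposits −¥102B.
OMO purchase (from banks) ¥135 billion: reserves +¥135B, deposits 0.
Government spending ¥128 billion: reserves +¥128B, deposits +¥128B.
Discount-window loan ¥363 billion: reserves +¥363B, deposits 0.
Asset purchase (from non-banks) ¥242 billion: reserves +¥242B, deposits +¥242B.
Totals: Δreserves = +¥766B, Δdeposits = +¥268B.
Δrequired reserves = 14% × +¥268B = +¥37.52B.
Δexcess reserves = Δreserves − Δrequired = +¥766B − (+¥37.52B) = +¥728.48 billion.

+¥728.48 billion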